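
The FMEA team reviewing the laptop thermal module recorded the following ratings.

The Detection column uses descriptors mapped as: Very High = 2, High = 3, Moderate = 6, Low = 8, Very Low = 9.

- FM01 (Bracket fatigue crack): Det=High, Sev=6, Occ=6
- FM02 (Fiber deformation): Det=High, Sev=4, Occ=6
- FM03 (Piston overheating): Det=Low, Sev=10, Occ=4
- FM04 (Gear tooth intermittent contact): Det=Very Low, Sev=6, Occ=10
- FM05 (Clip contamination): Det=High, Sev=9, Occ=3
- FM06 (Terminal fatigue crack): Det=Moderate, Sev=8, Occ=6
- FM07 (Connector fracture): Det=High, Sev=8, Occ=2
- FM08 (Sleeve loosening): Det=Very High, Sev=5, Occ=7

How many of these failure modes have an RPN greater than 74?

RPN = Severity × Occurrence × Detection:
  FM01: 6 × 6 × 3 = 108
  FM02: 4 × 6 × 3 = 72
  FM03: 10 × 4 × 8 = 320
  FM04: 6 × 10 × 9 = 540
  FM05: 9 × 3 × 3 = 81
  FM06: 8 × 6 × 6 = 288
  FM07: 8 × 2 × 3 = 48
  FM08: 5 × 7 × 2 = 70
Modes with RPN > 74: FM01 (108), FM03 (320), FM04 (540), FM05 (81), FM06 (288) → 5.

5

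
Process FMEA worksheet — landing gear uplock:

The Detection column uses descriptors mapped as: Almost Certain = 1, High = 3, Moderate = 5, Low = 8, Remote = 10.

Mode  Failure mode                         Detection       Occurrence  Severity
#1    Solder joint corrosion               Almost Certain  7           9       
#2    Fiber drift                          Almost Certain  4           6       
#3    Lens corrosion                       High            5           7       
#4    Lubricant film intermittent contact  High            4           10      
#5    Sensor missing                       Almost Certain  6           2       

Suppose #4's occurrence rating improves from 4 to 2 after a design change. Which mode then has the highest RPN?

RPN = Severity × Occurrence × Detection:
  #1: 9 × 7 × 1 = 63
  #2: 6 × 4 × 1 = 24
  #3: 7 × 5 × 3 = 105
  #4: 10 × 4 × 3 = 120
  #5: 2 × 6 × 1 = 12
After action: #4 → 10 × 2 × 3 = 60.
Revised RPNs: #3=105, #1=63, #4=60, #2=24, #5=12.
Highest is now #3 (105).

#3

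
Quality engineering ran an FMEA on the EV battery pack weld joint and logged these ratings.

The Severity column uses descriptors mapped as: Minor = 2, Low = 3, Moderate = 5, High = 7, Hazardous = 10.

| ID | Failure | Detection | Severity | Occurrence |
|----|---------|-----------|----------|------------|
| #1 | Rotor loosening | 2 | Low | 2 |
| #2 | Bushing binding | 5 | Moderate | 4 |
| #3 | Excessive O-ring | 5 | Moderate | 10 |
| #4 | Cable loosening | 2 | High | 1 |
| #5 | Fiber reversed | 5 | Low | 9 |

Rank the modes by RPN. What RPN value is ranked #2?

135

RPN = Severity × Occurrence × Detection:
  #1: 3 × 2 × 2 = 12
  #2: 5 × 4 × 5 = 100
  #3: 5 × 10 × 5 = 250
  #4: 7 × 1 × 2 = 14
  #5: 3 × 9 × 5 = 135
Sorted descending: 250, 135, 100, 14, 12.
The second-highest RPN is 135 (#5).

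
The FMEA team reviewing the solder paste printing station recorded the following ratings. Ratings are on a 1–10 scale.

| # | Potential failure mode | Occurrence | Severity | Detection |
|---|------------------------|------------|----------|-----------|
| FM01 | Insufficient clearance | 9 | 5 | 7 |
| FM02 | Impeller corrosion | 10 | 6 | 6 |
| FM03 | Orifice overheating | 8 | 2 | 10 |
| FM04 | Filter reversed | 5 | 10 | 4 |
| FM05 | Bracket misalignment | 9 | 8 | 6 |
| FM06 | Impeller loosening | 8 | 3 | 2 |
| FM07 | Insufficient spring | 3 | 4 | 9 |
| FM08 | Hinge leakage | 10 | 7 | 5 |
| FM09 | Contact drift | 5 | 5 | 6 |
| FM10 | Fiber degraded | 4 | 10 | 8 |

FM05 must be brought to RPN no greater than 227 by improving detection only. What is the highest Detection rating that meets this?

FM05: S=8, O=9, D=6 → current RPN = 432.
Fixed product = 72. Need 72 × D ≤ 227, so D ≤ 227/72 = 3.15.
Maximum integer Detection rating = 3 (gives RPN 216; D=4 would give 288 > 227).

3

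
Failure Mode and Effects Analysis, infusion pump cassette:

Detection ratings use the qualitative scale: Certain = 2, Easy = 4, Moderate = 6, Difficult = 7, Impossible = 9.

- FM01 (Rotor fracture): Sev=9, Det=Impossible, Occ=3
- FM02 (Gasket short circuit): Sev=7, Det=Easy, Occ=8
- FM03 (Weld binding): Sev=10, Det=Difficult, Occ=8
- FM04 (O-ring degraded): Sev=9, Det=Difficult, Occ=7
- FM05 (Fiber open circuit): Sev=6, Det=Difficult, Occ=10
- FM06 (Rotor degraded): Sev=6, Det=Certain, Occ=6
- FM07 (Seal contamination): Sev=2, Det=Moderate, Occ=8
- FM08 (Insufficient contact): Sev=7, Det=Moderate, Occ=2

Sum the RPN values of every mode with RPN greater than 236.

1664

RPN = Severity × Occurrence × Detection:
  FM01: 9 × 3 × 9 = 243
  FM02: 7 × 8 × 4 = 224
  FM03: 10 × 8 × 7 = 560
  FM04: 9 × 7 × 7 = 441
  FM05: 6 × 10 × 7 = 420
  FM06: 6 × 6 × 2 = 72
  FM07: 2 × 8 × 6 = 96
  FM08: 7 × 2 × 6 = 84
RPN > 236: FM01 (243), FM03 (560), FM04 (441), FM05 (420).
Sum: 243 + 560 + 441 + 420 = 1664.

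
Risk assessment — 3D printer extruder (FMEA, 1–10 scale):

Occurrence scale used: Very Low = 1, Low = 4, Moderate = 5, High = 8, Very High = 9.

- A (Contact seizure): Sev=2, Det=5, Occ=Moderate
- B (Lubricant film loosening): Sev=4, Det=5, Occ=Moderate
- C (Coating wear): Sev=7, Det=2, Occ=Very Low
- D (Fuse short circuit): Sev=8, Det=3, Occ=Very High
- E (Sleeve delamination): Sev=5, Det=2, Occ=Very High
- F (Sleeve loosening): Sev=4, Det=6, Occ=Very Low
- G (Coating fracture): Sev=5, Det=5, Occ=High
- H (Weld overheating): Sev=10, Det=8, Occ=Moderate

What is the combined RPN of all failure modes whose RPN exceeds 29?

RPN = Severity × Occurrence × Detection:
  A: 2 × 5 × 5 = 50
  B: 4 × 5 × 5 = 100
  C: 7 × 1 × 2 = 14
  D: 8 × 9 × 3 = 216
  E: 5 × 9 × 2 = 90
  F: 4 × 1 × 6 = 24
  G: 5 × 8 × 5 = 200
  H: 10 × 5 × 8 = 400
RPN > 29: A (50), B (100), D (216), E (90), G (200), H (400).
Sum: 50 + 100 + 216 + 90 + 200 + 400 = 1056.

1056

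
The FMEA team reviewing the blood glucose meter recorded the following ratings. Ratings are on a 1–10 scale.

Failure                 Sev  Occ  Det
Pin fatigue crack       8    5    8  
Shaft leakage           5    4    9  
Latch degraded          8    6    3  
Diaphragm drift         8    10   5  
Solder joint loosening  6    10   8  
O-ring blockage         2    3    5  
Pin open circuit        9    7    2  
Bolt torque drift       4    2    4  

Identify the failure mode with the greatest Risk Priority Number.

RPN = Severity × Occurrence × Detection:
  Pin fatigue crack: 8 × 5 × 8 = 320
  Shaft leakage: 5 × 4 × 9 = 180
  Latch degraded: 8 × 6 × 3 = 144
  Diaphragm drift: 8 × 10 × 5 = 400
  Solder joint loosening: 6 × 10 × 8 = 480
  O-ring blockage: 2 × 3 × 5 = 30
  Pin open circuit: 9 × 7 × 2 = 126
  Bolt torque drift: 4 × 2 × 4 = 32
Highest RPN is 480 → Solder joint loosening.

Solder joint loosening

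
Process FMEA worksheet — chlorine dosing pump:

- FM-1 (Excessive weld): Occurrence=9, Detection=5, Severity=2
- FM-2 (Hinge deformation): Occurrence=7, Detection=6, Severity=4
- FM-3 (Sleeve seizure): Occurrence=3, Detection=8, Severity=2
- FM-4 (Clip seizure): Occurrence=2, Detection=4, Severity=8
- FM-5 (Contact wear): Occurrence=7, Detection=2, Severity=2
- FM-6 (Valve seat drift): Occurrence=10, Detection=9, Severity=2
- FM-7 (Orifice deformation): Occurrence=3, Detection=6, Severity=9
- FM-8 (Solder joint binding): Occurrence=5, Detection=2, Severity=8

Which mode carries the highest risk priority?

FM-6

RPN = Severity × Occurrence × Detection:
  FM-1: 2 × 9 × 5 = 90
  FM-2: 4 × 7 × 6 = 168
  FM-3: 2 × 3 × 8 = 48
  FM-4: 8 × 2 × 4 = 64
  FM-5: 2 × 7 × 2 = 28
  FM-6: 2 × 10 × 9 = 180
  FM-7: 9 × 3 × 6 = 162
  FM-8: 8 × 5 × 2 = 80
Highest RPN is 180 → FM-6.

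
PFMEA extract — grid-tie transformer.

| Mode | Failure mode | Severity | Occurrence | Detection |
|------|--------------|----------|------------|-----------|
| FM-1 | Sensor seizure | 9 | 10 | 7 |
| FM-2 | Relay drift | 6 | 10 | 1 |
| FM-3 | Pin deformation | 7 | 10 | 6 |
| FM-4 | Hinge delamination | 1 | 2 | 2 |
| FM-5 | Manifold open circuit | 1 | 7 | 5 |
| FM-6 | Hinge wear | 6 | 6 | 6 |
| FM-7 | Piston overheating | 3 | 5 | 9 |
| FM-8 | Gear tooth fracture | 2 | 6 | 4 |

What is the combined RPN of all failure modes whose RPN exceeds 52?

RPN = Severity × Occurrence × Detection:
  FM-1: 9 × 10 × 7 = 630
  FM-2: 6 × 10 × 1 = 60
  FM-3: 7 × 10 × 6 = 420
  FM-4: 1 × 2 × 2 = 4
  FM-5: 1 × 7 × 5 = 35
  FM-6: 6 × 6 × 6 = 216
  FM-7: 3 × 5 × 9 = 135
  FM-8: 2 × 6 × 4 = 48
RPN > 52: FM-1 (630), FM-2 (60), FM-3 (420), FM-6 (216), FM-7 (135).
Sum: 630 + 60 + 420 + 216 + 135 = 1461.

1461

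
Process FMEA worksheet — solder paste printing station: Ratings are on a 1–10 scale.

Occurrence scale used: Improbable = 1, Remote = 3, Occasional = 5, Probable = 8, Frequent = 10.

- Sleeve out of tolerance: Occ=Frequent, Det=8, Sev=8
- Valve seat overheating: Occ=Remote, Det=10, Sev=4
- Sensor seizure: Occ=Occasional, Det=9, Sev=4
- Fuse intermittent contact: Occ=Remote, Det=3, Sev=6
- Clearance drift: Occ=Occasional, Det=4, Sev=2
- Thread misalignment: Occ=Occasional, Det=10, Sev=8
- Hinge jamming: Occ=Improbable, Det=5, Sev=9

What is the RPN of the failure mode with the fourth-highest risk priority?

RPN = Severity × Occurrence × Detection:
  Sleeve out of tolerance: 8 × 10 × 8 = 640
  Valve seat overheating: 4 × 3 × 10 = 120
  Sensor seizure: 4 × 5 × 9 = 180
  Fuse intermittent contact: 6 × 3 × 3 = 54
  Clearance drift: 2 × 5 × 4 = 40
  Thread misalignment: 8 × 5 × 10 = 400
  Hinge jamming: 9 × 1 × 5 = 45
Sorted descending: 640, 400, 180, 120, 54, 45, 40.
The fourth-highest RPN is 120 (Valve seat overheating).

120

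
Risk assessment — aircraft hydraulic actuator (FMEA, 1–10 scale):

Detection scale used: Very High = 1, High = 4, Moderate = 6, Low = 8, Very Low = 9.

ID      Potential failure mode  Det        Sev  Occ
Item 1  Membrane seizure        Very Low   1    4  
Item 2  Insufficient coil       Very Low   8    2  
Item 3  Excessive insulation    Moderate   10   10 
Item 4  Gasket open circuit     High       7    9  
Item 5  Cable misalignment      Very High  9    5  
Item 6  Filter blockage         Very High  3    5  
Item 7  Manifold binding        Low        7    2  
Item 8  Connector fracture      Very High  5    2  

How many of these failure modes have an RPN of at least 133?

3

RPN = Severity × Occurrence × Detection:
  Item 1: 1 × 4 × 9 = 36
  Item 2: 8 × 2 × 9 = 144
  Item 3: 10 × 10 × 6 = 600
  Item 4: 7 × 9 × 4 = 252
  Item 5: 9 × 5 × 1 = 45
  Item 6: 3 × 5 × 1 = 15
  Item 7: 7 × 2 × 8 = 112
  Item 8: 5 × 2 × 1 = 10
Modes with RPN ≥ 133: Item 2 (144), Item 3 (600), Item 4 (252) → 3.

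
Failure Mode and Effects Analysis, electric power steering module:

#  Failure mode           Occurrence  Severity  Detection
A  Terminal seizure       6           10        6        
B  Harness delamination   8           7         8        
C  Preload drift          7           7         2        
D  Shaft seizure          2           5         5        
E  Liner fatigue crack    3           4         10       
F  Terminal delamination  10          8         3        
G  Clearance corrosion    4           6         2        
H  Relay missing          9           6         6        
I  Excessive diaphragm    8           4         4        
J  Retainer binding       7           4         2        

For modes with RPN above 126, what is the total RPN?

1500

RPN = Severity × Occurrence × Detection:
  A: 10 × 6 × 6 = 360
  B: 7 × 8 × 8 = 448
  C: 7 × 7 × 2 = 98
  D: 5 × 2 × 5 = 50
  E: 4 × 3 × 10 = 120
  F: 8 × 10 × 3 = 240
  G: 6 × 4 × 2 = 48
  H: 6 × 9 × 6 = 324
  I: 4 × 8 × 4 = 128
  J: 4 × 7 × 2 = 56
RPN > 126: A (360), B (448), F (240), H (324), I (128).
Sum: 360 + 448 + 240 + 324 + 128 = 1500.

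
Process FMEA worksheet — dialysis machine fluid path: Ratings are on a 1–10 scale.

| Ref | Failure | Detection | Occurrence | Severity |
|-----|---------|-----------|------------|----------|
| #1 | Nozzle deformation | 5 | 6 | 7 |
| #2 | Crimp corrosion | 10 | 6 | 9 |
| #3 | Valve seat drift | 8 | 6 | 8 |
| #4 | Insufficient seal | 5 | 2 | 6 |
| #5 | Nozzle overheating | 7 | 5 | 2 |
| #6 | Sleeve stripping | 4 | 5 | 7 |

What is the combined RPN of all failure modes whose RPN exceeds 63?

RPN = Severity × Occurrence × Detection:
  #1: 7 × 6 × 5 = 210
  #2: 9 × 6 × 10 = 540
  #3: 8 × 6 × 8 = 384
  #4: 6 × 2 × 5 = 60
  #5: 2 × 5 × 7 = 70
  #6: 7 × 5 × 4 = 140
RPN > 63: #1 (210), #2 (540), #3 (384), #5 (70), #6 (140).
Sum: 210 + 540 + 384 + 70 + 140 = 1344.

1344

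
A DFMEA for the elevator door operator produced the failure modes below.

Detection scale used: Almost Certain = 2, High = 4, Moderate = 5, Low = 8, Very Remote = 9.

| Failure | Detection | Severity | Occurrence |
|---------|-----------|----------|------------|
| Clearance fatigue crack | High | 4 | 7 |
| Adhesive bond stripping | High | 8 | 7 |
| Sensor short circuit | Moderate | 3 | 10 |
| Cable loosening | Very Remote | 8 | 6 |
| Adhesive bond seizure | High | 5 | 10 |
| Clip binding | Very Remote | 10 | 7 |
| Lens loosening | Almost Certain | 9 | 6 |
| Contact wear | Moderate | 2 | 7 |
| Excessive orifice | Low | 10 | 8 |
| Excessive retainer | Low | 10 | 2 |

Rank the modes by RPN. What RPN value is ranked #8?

RPN = Severity × Occurrence × Detection:
  Clearance fatigue crack: 4 × 7 × 4 = 112
  Adhesive bond stripping: 8 × 7 × 4 = 224
  Sensor short circuit: 3 × 10 × 5 = 150
  Cable loosening: 8 × 6 × 9 = 432
  Adhesive bond seizure: 5 × 10 × 4 = 200
  Clip binding: 10 × 7 × 9 = 630
  Lens loosening: 9 × 6 × 2 = 108
  Contact wear: 2 × 7 × 5 = 70
  Excessive orifice: 10 × 8 × 8 = 640
  Excessive retainer: 10 × 2 × 8 = 160
Sorted descending: 640, 630, 432, 224, 200, 160, 150, 112, 108, 70.
The eighth-highest RPN is 112 (Clearance fatigue crack).

112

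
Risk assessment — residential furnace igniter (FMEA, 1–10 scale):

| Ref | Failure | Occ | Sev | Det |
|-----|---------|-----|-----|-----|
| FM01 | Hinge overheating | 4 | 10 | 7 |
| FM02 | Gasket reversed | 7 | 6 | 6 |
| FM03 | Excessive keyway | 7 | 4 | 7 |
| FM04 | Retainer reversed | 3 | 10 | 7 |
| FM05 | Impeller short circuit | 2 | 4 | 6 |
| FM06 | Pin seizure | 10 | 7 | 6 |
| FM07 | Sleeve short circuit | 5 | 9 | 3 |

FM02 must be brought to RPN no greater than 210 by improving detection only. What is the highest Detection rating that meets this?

FM02: S=6, O=7, D=6 → current RPN = 252.
Fixed product = 42. Need 42 × D ≤ 210, so D ≤ 210/42 = 5.00.
Maximum integer Detection rating = 5 (gives RPN 210; D=6 would give 252 > 210).

5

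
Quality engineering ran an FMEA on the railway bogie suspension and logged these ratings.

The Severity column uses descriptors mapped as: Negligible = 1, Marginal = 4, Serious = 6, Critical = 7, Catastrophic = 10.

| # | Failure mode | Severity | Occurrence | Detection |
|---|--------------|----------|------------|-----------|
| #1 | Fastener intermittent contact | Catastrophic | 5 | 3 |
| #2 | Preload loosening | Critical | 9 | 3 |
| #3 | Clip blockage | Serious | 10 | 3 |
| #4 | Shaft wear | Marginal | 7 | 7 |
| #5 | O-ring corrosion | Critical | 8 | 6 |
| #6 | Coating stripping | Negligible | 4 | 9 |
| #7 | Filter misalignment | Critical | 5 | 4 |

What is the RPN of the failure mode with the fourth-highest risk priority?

RPN = Severity × Occurrence × Detection:
  #1: 10 × 5 × 3 = 150
  #2: 7 × 9 × 3 = 189
  #3: 6 × 10 × 3 = 180
  #4: 4 × 7 × 7 = 196
  #5: 7 × 8 × 6 = 336
  #6: 1 × 4 × 9 = 36
  #7: 7 × 5 × 4 = 140
Sorted descending: 336, 196, 189, 180, 150, 140, 36.
The fourth-highest RPN is 180 (#3).

180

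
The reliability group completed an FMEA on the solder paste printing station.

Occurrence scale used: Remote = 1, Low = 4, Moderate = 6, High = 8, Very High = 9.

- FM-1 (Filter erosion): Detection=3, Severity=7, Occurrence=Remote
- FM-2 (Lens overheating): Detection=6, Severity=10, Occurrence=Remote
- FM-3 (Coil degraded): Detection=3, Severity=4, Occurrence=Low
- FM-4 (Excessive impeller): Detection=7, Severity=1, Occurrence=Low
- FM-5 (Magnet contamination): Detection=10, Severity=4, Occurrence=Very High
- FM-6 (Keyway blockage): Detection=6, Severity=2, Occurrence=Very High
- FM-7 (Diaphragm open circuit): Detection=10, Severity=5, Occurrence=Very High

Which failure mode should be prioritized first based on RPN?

FM-7

RPN = Severity × Occurrence × Detection:
  FM-1: 7 × 1 × 3 = 21
  FM-2: 10 × 1 × 6 = 60
  FM-3: 4 × 4 × 3 = 48
  FM-4: 1 × 4 × 7 = 28
  FM-5: 4 × 9 × 10 = 360
  FM-6: 2 × 9 × 6 = 108
  FM-7: 5 × 9 × 10 = 450
Highest RPN is 450 → FM-7.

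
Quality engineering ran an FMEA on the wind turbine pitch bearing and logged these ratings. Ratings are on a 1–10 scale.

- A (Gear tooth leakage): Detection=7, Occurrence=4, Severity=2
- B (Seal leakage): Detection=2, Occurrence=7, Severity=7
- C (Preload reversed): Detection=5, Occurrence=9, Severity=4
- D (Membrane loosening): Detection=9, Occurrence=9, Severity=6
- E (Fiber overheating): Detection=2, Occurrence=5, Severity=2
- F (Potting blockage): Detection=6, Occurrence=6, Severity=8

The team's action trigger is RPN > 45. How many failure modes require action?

5

RPN = Severity × Occurrence × Detection:
  A: 2 × 4 × 7 = 56
  B: 7 × 7 × 2 = 98
  C: 4 × 9 × 5 = 180
  D: 6 × 9 × 9 = 486
  E: 2 × 5 × 2 = 20
  F: 8 × 6 × 6 = 288
Modes with RPN > 45: A (56), B (98), C (180), D (486), F (288) → 5.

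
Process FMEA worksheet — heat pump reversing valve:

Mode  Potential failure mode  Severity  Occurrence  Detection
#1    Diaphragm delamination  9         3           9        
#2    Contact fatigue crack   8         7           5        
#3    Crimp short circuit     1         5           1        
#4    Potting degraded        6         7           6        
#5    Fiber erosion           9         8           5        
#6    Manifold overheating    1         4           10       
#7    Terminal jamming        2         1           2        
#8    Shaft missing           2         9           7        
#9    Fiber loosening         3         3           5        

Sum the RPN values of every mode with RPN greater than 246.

892

RPN = Severity × Occurrence × Detection:
  #1: 9 × 3 × 9 = 243
  #2: 8 × 7 × 5 = 280
  #3: 1 × 5 × 1 = 5
  #4: 6 × 7 × 6 = 252
  #5: 9 × 8 × 5 = 360
  #6: 1 × 4 × 10 = 40
  #7: 2 × 1 × 2 = 4
  #8: 2 × 9 × 7 = 126
  #9: 3 × 3 × 5 = 45
RPN > 246: #2 (280), #4 (252), #5 (360).
Sum: 280 + 252 + 360 = 892.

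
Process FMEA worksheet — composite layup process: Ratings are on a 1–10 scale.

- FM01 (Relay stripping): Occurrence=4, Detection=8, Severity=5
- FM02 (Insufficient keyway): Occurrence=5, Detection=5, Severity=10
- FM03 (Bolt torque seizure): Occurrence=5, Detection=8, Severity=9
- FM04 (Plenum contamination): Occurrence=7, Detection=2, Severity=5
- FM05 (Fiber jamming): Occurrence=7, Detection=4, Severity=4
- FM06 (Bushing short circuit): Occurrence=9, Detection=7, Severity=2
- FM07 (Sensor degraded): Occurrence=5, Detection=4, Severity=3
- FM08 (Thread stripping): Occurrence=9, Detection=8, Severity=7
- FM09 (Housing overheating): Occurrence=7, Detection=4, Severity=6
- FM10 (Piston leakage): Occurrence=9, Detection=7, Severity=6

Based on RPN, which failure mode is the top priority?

FM08

RPN = Severity × Occurrence × Detection:
  FM01: 5 × 4 × 8 = 160
  FM02: 10 × 5 × 5 = 250
  FM03: 9 × 5 × 8 = 360
  FM04: 5 × 7 × 2 = 70
  FM05: 4 × 7 × 4 = 112
  FM06: 2 × 9 × 7 = 126
  FM07: 3 × 5 × 4 = 60
  FM08: 7 × 9 × 8 = 504
  FM09: 6 × 7 × 4 = 168
  FM10: 6 × 9 × 7 = 378
Highest RPN is 504 → FM08.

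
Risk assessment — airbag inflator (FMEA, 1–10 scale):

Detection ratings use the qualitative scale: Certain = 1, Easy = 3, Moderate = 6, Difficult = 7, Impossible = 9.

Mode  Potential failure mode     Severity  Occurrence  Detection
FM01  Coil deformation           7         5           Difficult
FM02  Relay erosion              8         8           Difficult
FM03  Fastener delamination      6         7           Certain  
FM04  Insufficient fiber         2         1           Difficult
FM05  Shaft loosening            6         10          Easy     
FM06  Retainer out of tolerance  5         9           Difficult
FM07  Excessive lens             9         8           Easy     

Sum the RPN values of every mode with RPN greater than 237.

RPN = Severity × Occurrence × Detection:
  FM01: 7 × 5 × 7 = 245
  FM02: 8 × 8 × 7 = 448
  FM03: 6 × 7 × 1 = 42
  FM04: 2 × 1 × 7 = 14
  FM05: 6 × 10 × 3 = 180
  FM06: 5 × 9 × 7 = 315
  FM07: 9 × 8 × 3 = 216
RPN > 237: FM01 (245), FM02 (448), FM06 (315).
Sum: 245 + 448 + 315 = 1008.

1008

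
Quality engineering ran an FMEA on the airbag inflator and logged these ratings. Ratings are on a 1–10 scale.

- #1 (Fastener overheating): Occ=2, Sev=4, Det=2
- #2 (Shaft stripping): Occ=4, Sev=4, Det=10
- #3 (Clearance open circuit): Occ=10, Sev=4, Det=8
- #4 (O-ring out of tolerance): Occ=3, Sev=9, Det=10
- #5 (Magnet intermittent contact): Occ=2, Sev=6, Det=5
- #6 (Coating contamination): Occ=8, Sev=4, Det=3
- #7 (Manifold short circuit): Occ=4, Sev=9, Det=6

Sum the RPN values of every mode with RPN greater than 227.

590

RPN = Severity × Occurrence × Detection:
  #1: 4 × 2 × 2 = 16
  #2: 4 × 4 × 10 = 160
  #3: 4 × 10 × 8 = 320
  #4: 9 × 3 × 10 = 270
  #5: 6 × 2 × 5 = 60
  #6: 4 × 8 × 3 = 96
  #7: 9 × 4 × 6 = 216
RPN > 227: #3 (320), #4 (270).
Sum: 320 + 270 = 590.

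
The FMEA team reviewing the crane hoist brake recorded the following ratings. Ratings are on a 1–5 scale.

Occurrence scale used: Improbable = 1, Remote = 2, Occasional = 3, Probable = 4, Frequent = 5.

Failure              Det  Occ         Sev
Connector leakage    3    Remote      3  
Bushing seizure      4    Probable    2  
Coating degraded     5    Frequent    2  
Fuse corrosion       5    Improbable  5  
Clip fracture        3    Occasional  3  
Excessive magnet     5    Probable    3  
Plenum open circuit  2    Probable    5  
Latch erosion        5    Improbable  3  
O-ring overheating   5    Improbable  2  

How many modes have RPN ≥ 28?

RPN = Severity × Occurrence × Detection:
  Connector leakage: 3 × 2 × 3 = 18
  Bushing seizure: 2 × 4 × 4 = 32
  Coating degraded: 2 × 5 × 5 = 50
  Fuse corrosion: 5 × 1 × 5 = 25
  Clip fracture: 3 × 3 × 3 = 27
  Excessive magnet: 3 × 4 × 5 = 60
  Plenum open circuit: 5 × 4 × 2 = 40
  Latch erosion: 3 × 1 × 5 = 15
  O-ring overheating: 2 × 1 × 5 = 10
Modes with RPN ≥ 28: Bushing seizure (32), Coating degraded (50), Excessive magnet (60), Plenum open circuit (40) → 4.

4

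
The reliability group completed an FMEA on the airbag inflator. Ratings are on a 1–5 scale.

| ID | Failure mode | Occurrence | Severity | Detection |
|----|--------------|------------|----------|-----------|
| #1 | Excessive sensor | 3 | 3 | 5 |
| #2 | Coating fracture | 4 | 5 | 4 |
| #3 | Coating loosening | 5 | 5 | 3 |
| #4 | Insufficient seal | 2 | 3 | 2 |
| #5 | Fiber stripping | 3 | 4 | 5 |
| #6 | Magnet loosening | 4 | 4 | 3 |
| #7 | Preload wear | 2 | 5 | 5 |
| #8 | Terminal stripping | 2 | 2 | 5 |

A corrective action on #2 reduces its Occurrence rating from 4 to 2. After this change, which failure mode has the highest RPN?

#3

RPN = Severity × Occurrence × Detection:
  #1: 3 × 3 × 5 = 45
  #2: 5 × 4 × 4 = 80
  #3: 5 × 5 × 3 = 75
  #4: 3 × 2 × 2 = 12
  #5: 4 × 3 × 5 = 60
  #6: 4 × 4 × 3 = 48
  #7: 5 × 2 × 5 = 50
  #8: 2 × 2 × 5 = 20
After action: #2 → 5 × 2 × 4 = 40.
Revised RPNs: #3=75, #5=60, #7=50, #6=48, #1=45, #2=40, #8=20, #4=12.
Highest is now #3 (75).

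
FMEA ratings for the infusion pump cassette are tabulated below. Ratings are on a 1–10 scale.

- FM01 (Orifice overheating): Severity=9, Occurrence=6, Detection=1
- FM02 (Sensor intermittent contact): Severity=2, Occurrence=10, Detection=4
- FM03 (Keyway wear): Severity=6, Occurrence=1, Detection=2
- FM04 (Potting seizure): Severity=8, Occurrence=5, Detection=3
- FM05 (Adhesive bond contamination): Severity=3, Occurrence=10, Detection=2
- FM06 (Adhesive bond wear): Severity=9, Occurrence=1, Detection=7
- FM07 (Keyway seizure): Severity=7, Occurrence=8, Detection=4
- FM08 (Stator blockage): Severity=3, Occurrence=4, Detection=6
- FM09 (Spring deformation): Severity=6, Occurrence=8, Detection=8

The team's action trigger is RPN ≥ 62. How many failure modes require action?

6

RPN = Severity × Occurrence × Detection:
  FM01: 9 × 6 × 1 = 54
  FM02: 2 × 10 × 4 = 80
  FM03: 6 × 1 × 2 = 12
  FM04: 8 × 5 × 3 = 120
  FM05: 3 × 10 × 2 = 60
  FM06: 9 × 1 × 7 = 63
  FM07: 7 × 8 × 4 = 224
  FM08: 3 × 4 × 6 = 72
  FM09: 6 × 8 × 8 = 384
Modes with RPN ≥ 62: FM02 (80), FM04 (120), FM06 (63), FM07 (224), FM08 (72), FM09 (384) → 6.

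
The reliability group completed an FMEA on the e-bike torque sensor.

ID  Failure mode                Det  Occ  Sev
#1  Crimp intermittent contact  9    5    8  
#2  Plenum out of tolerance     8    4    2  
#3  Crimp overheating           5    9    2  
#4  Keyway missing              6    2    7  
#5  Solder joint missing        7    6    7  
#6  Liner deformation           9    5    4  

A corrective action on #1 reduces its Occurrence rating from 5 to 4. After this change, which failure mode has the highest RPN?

#5

RPN = Severity × Occurrence × Detection:
  #1: 8 × 5 × 9 = 360
  #2: 2 × 4 × 8 = 64
  #3: 2 × 9 × 5 = 90
  #4: 7 × 2 × 6 = 84
  #5: 7 × 6 × 7 = 294
  #6: 4 × 5 × 9 = 180
After action: #1 → 8 × 4 × 9 = 288.
Revised RPNs: #5=294, #1=288, #6=180, #3=90, #4=84, #2=64.
Highest is now #5 (294).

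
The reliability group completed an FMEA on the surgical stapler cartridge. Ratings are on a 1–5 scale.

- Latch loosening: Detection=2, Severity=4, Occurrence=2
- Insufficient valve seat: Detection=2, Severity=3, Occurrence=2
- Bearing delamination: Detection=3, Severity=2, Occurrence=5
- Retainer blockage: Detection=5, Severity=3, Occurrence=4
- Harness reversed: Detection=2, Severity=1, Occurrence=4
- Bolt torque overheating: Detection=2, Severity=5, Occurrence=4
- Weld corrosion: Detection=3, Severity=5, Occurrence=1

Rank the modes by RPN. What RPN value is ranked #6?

12

RPN = Severity × Occurrence × Detection:
  Latch loosening: 4 × 2 × 2 = 16
  Insufficient valve seat: 3 × 2 × 2 = 12
  Bearing delamination: 2 × 5 × 3 = 30
  Retainer blockage: 3 × 4 × 5 = 60
  Harness reversed: 1 × 4 × 2 = 8
  Bolt torque overheating: 5 × 4 × 2 = 40
  Weld corrosion: 5 × 1 × 3 = 15
Sorted descending: 60, 40, 30, 16, 15, 12, 8.
The sixth-highest RPN is 12 (Insufficient valve seat).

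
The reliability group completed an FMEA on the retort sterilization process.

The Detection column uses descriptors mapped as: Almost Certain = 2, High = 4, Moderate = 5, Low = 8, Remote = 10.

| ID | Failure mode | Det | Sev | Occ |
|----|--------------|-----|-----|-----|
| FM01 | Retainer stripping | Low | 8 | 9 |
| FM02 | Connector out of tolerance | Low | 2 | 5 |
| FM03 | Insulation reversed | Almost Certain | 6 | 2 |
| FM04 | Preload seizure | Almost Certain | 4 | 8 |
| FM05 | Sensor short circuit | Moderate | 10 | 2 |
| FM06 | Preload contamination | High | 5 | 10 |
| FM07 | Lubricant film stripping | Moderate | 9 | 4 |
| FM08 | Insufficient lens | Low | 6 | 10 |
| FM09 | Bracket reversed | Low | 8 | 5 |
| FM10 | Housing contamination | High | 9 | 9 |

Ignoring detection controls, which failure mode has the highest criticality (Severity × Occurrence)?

Criticality = Severity × Occurrence:
  FM01: 8 × 9 = 72
  FM02: 2 × 5 = 10
  FM03: 6 × 2 = 12
  FM04: 4 × 8 = 32
  FM05: 10 × 2 = 20
  FM06: 5 × 10 = 50
  FM07: 9 × 4 = 36
  FM08: 6 × 10 = 60
  FM09: 8 × 5 = 40
  FM10: 9 × 9 = 81
Highest criticality is 81 → FM10.

FM10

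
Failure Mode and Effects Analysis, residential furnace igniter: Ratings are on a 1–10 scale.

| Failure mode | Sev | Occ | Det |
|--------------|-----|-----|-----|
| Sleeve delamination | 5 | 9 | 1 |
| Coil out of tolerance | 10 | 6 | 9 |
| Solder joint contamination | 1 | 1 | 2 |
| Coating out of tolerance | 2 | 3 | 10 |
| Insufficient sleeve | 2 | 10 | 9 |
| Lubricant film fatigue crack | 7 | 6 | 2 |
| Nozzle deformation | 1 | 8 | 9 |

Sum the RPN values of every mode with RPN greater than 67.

RPN = Severity × Occurrence × Detection:
  Sleeve delamination: 5 × 9 × 1 = 45
  Coil out of tolerance: 10 × 6 × 9 = 540
  Solder joint contamination: 1 × 1 × 2 = 2
  Coating out of tolerance: 2 × 3 × 10 = 60
  Insufficient sleeve: 2 × 10 × 9 = 180
  Lubricant film fatigue crack: 7 × 6 × 2 = 84
  Nozzle deformation: 1 × 8 × 9 = 72
RPN > 67: Coil out of tolerance (540), Insufficient sleeve (180), Lubricant film fatigue crack (84), Nozzle deformation (72).
Sum: 540 + 180 + 84 + 72 = 876.

876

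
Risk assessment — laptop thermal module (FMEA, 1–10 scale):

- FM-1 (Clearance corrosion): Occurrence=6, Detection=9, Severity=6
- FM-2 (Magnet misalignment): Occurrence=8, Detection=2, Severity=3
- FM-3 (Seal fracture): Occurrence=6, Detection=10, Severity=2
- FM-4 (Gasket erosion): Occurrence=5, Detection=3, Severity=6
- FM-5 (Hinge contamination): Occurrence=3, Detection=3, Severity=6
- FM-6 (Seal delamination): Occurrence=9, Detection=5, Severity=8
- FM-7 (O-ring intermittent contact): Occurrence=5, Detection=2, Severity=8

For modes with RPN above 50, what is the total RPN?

1028

RPN = Severity × Occurrence × Detection:
  FM-1: 6 × 6 × 9 = 324
  FM-2: 3 × 8 × 2 = 48
  FM-3: 2 × 6 × 10 = 120
  FM-4: 6 × 5 × 3 = 90
  FM-5: 6 × 3 × 3 = 54
  FM-6: 8 × 9 × 5 = 360
  FM-7: 8 × 5 × 2 = 80
RPN > 50: FM-1 (324), FM-3 (120), FM-4 (90), FM-5 (54), FM-6 (360), FM-7 (80).
Sum: 324 + 120 + 90 + 54 + 360 + 80 = 1028.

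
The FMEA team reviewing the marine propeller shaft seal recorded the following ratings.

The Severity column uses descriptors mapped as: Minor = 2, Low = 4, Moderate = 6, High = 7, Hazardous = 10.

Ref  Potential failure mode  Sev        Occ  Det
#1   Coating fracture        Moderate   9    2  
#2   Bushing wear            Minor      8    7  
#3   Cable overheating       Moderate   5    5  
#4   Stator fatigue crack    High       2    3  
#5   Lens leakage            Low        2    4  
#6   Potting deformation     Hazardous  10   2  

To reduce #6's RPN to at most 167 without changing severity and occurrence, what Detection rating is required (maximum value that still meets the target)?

#6: S=10, O=10, D=2 → current RPN = 200.
Fixed product = 100. Need 100 × D ≤ 167, so D ≤ 167/100 = 1.67.
Maximum integer Detection rating = 1 (gives RPN 100; D=2 would give 200 > 167).

1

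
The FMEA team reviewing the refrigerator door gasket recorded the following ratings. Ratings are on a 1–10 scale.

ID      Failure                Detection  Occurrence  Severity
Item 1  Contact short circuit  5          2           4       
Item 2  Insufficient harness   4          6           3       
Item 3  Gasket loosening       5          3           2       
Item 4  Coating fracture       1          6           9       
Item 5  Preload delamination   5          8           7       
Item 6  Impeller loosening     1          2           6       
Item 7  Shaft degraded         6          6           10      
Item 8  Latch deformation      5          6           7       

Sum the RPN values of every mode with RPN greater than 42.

976

RPN = Severity × Occurrence × Detection:
  Item 1: 4 × 2 × 5 = 40
  Item 2: 3 × 6 × 4 = 72
  Item 3: 2 × 3 × 5 = 30
  Item 4: 9 × 6 × 1 = 54
  Item 5: 7 × 8 × 5 = 280
  Item 6: 6 × 2 × 1 = 12
  Item 7: 10 × 6 × 6 = 360
  Item 8: 7 × 6 × 5 = 210
RPN > 42: Item 2 (72), Item 4 (54), Item 5 (280), Item 7 (360), Item 8 (210).
Sum: 72 + 54 + 280 + 360 + 210 = 976.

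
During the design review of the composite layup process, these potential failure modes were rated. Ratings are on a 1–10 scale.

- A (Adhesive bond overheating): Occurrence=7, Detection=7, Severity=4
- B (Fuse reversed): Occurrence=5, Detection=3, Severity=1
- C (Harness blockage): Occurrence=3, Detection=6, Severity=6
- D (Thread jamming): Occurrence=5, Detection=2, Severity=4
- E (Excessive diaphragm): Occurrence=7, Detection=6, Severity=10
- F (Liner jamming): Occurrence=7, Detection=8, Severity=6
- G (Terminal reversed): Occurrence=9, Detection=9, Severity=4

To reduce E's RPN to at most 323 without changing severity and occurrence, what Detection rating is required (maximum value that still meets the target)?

E: S=10, O=7, D=6 → current RPN = 420.
Fixed product = 70. Need 70 × D ≤ 323, so D ≤ 323/70 = 4.61.
Maximum integer Detection rating = 4 (gives RPN 280; D=5 would give 350 > 323).

4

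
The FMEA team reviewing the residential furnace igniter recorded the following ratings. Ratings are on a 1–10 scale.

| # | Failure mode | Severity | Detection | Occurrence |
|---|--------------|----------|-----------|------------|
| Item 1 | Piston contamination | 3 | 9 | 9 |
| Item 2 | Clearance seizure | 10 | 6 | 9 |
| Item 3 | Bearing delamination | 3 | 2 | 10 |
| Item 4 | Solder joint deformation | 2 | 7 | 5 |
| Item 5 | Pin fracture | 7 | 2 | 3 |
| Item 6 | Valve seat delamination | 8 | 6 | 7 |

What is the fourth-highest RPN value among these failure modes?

RPN = Severity × Occurrence × Detection:
  Item 1: 3 × 9 × 9 = 243
  Item 2: 10 × 9 × 6 = 540
  Item 3: 3 × 10 × 2 = 60
  Item 4: 2 × 5 × 7 = 70
  Item 5: 7 × 3 × 2 = 42
  Item 6: 8 × 7 × 6 = 336
Sorted descending: 540, 336, 243, 70, 60, 42.
The fourth-highest RPN is 70 (Item 4).

70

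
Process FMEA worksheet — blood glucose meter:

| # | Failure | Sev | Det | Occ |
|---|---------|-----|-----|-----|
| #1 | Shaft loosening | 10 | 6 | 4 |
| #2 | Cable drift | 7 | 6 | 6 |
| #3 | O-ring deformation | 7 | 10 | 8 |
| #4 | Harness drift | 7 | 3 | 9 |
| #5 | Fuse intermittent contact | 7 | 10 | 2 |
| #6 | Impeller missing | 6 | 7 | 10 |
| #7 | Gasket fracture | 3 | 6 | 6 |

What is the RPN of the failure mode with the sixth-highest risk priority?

RPN = Severity × Occurrence × Detection:
  #1: 10 × 4 × 6 = 240
  #2: 7 × 6 × 6 = 252
  #3: 7 × 8 × 10 = 560
  #4: 7 × 9 × 3 = 189
  #5: 7 × 2 × 10 = 140
  #6: 6 × 10 × 7 = 420
  #7: 3 × 6 × 6 = 108
Sorted descending: 560, 420, 252, 240, 189, 140, 108.
The sixth-highest RPN is 140 (#5).

140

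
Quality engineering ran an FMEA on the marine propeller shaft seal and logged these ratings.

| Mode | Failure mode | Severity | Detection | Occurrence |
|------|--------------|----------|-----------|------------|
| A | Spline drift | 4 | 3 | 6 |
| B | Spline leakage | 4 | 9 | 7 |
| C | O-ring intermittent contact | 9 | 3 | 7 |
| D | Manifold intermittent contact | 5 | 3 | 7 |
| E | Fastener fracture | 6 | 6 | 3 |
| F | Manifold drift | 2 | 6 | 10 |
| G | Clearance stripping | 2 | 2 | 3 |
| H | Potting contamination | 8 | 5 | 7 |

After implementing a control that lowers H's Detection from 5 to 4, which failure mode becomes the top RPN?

RPN = Severity × Occurrence × Detection:
  A: 4 × 6 × 3 = 72
  B: 4 × 7 × 9 = 252
  C: 9 × 7 × 3 = 189
  D: 5 × 7 × 3 = 105
  E: 6 × 3 × 6 = 108
  F: 2 × 10 × 6 = 120
  G: 2 × 3 × 2 = 12
  H: 8 × 7 × 5 = 280
After action: H → 8 × 7 × 4 = 224.
Revised RPNs: B=252, H=224, C=189, F=120, E=108, D=105, A=72, G=12.
Highest is now B (252).

B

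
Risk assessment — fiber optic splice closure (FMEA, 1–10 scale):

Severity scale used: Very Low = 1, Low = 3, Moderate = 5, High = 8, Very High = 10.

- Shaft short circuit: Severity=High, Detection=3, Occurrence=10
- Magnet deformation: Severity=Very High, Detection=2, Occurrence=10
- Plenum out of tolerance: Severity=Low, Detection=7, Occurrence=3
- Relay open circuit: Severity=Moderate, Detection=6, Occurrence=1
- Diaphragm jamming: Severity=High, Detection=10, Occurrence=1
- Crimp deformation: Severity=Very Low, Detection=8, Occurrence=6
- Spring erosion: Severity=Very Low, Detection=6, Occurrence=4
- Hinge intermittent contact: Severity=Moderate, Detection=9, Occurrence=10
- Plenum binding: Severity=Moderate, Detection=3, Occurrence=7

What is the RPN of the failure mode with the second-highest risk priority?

240

RPN = Severity × Occurrence × Detection:
  Shaft short circuit: 8 × 10 × 3 = 240
  Magnet deformation: 10 × 10 × 2 = 200
  Plenum out of tolerance: 3 × 3 × 7 = 63
  Relay open circuit: 5 × 1 × 6 = 30
  Diaphragm jamming: 8 × 1 × 10 = 80
  Crimp deformation: 1 × 6 × 8 = 48
  Spring erosion: 1 × 4 × 6 = 24
  Hinge intermittent contact: 5 × 10 × 9 = 450
  Plenum binding: 5 × 7 × 3 = 105
Sorted descending: 450, 240, 200, 105, 80, 63, 48, 30, 24.
The second-highest RPN is 240 (Shaft short circuit).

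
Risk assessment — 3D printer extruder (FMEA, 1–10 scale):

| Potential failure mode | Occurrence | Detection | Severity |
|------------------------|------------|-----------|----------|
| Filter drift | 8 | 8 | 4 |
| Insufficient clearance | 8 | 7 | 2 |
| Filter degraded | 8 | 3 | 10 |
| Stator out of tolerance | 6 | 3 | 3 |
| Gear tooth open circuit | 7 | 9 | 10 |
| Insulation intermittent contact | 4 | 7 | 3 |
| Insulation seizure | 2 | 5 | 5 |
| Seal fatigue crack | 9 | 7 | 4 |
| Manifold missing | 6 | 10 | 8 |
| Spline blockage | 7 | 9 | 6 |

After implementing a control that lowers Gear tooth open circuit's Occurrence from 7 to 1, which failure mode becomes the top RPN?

Manifold missing

RPN = Severity × Occurrence × Detection:
  Filter drift: 4 × 8 × 8 = 256
  Insufficient clearance: 2 × 8 × 7 = 112
  Filter degraded: 10 × 8 × 3 = 240
  Stator out of tolerance: 3 × 6 × 3 = 54
  Gear tooth open circuit: 10 × 7 × 9 = 630
  Insulation intermittent contact: 3 × 4 × 7 = 84
  Insulation seizure: 5 × 2 × 5 = 50
  Seal fatigue crack: 4 × 9 × 7 = 252
  Manifold missing: 8 × 6 × 10 = 480
  Spline blockage: 6 × 7 × 9 = 378
After action: Gear tooth open circuit → 10 × 1 × 9 = 90.
Revised RPNs: Manifold missing=480, Spline blockage=378, Filter drift=256, Seal fatigue crack=252, Filter degraded=240, Insufficient clearance=112, Gear tooth open circuit=90, Insulation intermittent contact=84, Stator out of tolerance=54, Insulation seizure=50.
Highest is now Manifold missing (480).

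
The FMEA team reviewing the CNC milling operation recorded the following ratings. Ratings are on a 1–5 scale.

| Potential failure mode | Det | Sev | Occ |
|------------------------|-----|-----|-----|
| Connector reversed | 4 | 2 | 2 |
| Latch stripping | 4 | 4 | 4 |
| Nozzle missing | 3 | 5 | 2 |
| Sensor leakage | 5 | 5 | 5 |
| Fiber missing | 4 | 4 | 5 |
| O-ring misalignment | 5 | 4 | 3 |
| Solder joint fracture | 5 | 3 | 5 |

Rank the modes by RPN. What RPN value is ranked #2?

80

RPN = Severity × Occurrence × Detection:
  Connector reversed: 2 × 2 × 4 = 16
  Latch stripping: 4 × 4 × 4 = 64
  Nozzle missing: 5 × 2 × 3 = 30
  Sensor leakage: 5 × 5 × 5 = 125
  Fiber missing: 4 × 5 × 4 = 80
  O-ring misalignment: 4 × 3 × 5 = 60
  Solder joint fracture: 3 × 5 × 5 = 75
Sorted descending: 125, 80, 75, 64, 60, 30, 16.
The second-highest RPN is 80 (Fiber missing).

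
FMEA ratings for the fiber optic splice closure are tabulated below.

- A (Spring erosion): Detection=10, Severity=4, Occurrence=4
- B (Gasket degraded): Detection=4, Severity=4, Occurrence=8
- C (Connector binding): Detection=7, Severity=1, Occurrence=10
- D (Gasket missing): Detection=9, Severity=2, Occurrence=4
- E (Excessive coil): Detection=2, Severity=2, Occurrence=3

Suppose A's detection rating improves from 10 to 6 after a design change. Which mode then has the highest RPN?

RPN = Severity × Occurrence × Detection:
  A: 4 × 4 × 10 = 160
  B: 4 × 8 × 4 = 128
  C: 1 × 10 × 7 = 70
  D: 2 × 4 × 9 = 72
  E: 2 × 3 × 2 = 12
After action: A → 4 × 4 × 6 = 96.
Revised RPNs: B=128, A=96, D=72, C=70, E=12.
Highest is now B (128).

B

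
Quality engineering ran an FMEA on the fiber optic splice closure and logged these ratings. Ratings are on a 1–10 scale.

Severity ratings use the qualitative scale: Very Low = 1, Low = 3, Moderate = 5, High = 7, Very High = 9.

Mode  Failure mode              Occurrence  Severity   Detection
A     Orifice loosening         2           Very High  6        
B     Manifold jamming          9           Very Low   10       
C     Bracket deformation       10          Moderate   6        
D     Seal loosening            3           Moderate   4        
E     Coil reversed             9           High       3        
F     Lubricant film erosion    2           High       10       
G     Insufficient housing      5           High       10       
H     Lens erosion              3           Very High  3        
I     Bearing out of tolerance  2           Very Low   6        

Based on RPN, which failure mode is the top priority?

RPN = Severity × Occurrence × Detection:
  A: 9 × 2 × 6 = 108
  B: 1 × 9 × 10 = 90
  C: 5 × 10 × 6 = 300
  D: 5 × 3 × 4 = 60
  E: 7 × 9 × 3 = 189
  F: 7 × 2 × 10 = 140
  G: 7 × 5 × 10 = 350
  H: 9 × 3 × 3 = 81
  I: 1 × 2 × 6 = 12
Highest RPN is 350 → G.

G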